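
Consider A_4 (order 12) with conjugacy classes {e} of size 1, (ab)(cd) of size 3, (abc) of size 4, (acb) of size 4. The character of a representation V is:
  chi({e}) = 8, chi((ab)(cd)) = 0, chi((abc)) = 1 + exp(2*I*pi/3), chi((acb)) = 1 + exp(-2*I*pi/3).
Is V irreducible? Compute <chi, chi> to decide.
Not irreducible (reducible): <chi, chi> = 6 > 1.

Details: <chi, chi> = (1/|G|) sum_C |C| * |chi(C)|^2 = (1/12)[1*|8|^2 + 3*|0|^2 + 4*|1 + exp(2*I*pi/3)|^2 + 4*|1 + exp(-2*I*pi/3)|^2]
  = (1/12)[(64) + (0) + (4) + (4)] = 72/12 = 6.
(Exp terms are combined using exp(i*s)*conj(exp(i*t)) = exp(i*(s-t)), and sums of them are collapsed using the identity that for every m > 1 the m distinct m-th roots of unity sum to 0, e.g. 1 + exp(2*I*pi/3) + exp(-2*I*pi/3) = 0.)
A character is irreducible iff <chi, chi> = 1, so this representation is reducible.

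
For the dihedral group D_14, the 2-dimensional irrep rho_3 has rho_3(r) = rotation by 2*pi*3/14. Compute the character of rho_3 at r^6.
chi_{rho_3}(r^6) = 2*cos(2*pi*3*6/14) = -2*cos(3*pi/7)

Derivation: rho_3(r^6) is rotation by angle 2*pi*3*6/14, whose trace is 2*cos(2*pi*3*6/14) = -2*cos(3*pi/7).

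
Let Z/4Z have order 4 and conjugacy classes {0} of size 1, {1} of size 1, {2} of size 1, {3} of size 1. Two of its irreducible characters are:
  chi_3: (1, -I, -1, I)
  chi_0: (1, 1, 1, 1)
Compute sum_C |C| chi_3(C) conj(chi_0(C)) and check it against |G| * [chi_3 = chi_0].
Sum = 0; so <chi_3, chi_0> = 0 (distinct irreducibles are orthogonal).

Working: Compute term by term over conjugacy classes (|C| * chi_3(C) * conj(chi_0(C))):
  1*(1)*conj(1) + 1*(-I)*conj(1) + 1*(-1)*conj(1) + 1*(I)*conj(1)
  = (1) + (-I) + (-1) + (I)
  = 0.
(Exp terms are combined using exp(i*s)*conj(exp(i*t)) = exp(i*(s-t)), and sums of them are collapsed using the identity that for every m > 1 the m distinct m-th roots of unity sum to 0, e.g. 1 + exp(2*I*pi/3) + exp(-2*I*pi/3) = 0.)
Dividing by |G| = 4 gives 0/4 = 0, matching the row-orthogonality relation <chi_3, chi_0> = [chi_3 = chi_0].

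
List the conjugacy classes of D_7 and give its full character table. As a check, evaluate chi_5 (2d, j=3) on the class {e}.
Conjugacy classes: {e} of size 1, {r^1, r^6} of size 2, {r^2, r^5} of size 2, {r^3, r^4} of size 2, {s, sr, ..., sr^6} of size 7.
Character table:
  irrep \ class              {e} (size 1)  {r^1, r^6} (size 2)  {r^2, r^5} (size 2)  {r^3, r^4} (size 2)  {s, sr, ..., sr^6} (size 7)
  chi_1 (triv)               1             1                    1                    1                    1                          
  chi_2 (sign: r->1, s->-1)  1             1                    1                    1                    -1                         
  chi_3 (2d, j=1)            2             2*cos(2*pi/7)        -2*cos(3*pi/7)       -2*cos(pi/7)         0                          
  chi_4 (2d, j=2)            2             -2*cos(3*pi/7)       -2*cos(pi/7)         2*cos(2*pi/7)        0                          
  chi_5 (2d, j=3)            2             -2*cos(pi/7)         2*cos(2*pi/7)        -2*cos(3*pi/7)       0                          

Spot check: chi_5 (2d, j=3) on {e} = 2.

Reasoning: D_7 has order 2*7 = 14 with 5 conjugacy classes, hence 5 irreducibles. Sum of squared dims 1 + 1 + 4 + 4 + 4 = 14 = |G|. Linear characters come from the abelianisation; the 2-dimensional irreps have character r^k -> 2*cos(2*pi*j*k/7), reflections -> 0.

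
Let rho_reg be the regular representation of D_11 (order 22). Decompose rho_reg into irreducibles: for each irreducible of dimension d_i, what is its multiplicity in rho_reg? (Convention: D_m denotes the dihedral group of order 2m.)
Each irreducible V_i of dimension d_i appears with multiplicity d_i, i.e. rho_reg = (direct sum over all irreducibles V_i) d_i V_i. The irreducible dimensions for D_11 are 1, 1, 2, 2, 2, 2, 2: 2 irreducibles of dimension 1, each with multiplicity 1; 5 irreducibles of dimension 2, each with multiplicity 2. Total dimension 2*1*1 + 5*2*2 = 22 = |G|.

Proof sketch: General theorem: in the regular representation of a finite group G, each irreducible appears with multiplicity equal to its dimension. Check: dim(rho_reg) = sum d_i^2 = 1 + 1 + 4 + 4 + 4 + 4 + 4 = 22 = |G|.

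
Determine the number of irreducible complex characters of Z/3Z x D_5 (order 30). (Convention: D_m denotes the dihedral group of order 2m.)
12

Derivation: The number of irreducible complex representations of a finite group equals its number of conjugacy classes. For a direct product, #classes(G x H) = #classes(G) * #classes(H). Z/3Z has 3 classes (abelian), D_5 has 4 classes, so 3 * 4 = 12, so Z/3Z x D_5 (order 30) has exactly 12 irreducible complex representations.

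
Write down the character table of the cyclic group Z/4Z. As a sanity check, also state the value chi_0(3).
Character table of Z/4Z (irreps indexed chi_0,...,chi_3 with chi_k(m) = zeta_4^(k*m), zeta_4 = exp(2*pi*i/4)):
  irrep \ class  {0} (size 1)  {1} (size 1)  {2} (size 1)  {3} (size 1)
  chi_0          1             1             1             1           
  chi_1          1             I             -1            -I          
  chi_2          1             -1            1             -1          
  chi_3          1             -I            -1            I           

Spot check: chi_0(3) = zeta_4^(0*3) = zeta_4^0 = 1.

Why: Z/4Z is abelian, so all 4 irreducible complex representations are 1-dimensional. They are given by chi_k(m) = zeta_4^(k*m) for k = 0,...,3. Row orthogonality: sum_m chi_k(m) conj(chi_l(m)) = 4 * [k = l].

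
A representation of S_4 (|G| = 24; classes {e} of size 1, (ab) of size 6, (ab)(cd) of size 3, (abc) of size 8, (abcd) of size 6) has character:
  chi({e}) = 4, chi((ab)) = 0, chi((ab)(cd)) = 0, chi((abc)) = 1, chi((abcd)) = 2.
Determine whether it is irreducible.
Not irreducible (reducible): <chi, chi> = 2 > 1.

<chi, chi> = (1/|G|) sum_C |C| * |chi(C)|^2 = (1/24)[1*|4|^2 + 6*|0|^2 + 3*|0|^2 + 8*|1|^2 + 6*|2|^2]
  = (1/24)[(16) + (0) + (0) + (8) + (24)] = 48/24 = 2.
A character is irreducible iff <chi, chi> = 1, so this representation is reducible.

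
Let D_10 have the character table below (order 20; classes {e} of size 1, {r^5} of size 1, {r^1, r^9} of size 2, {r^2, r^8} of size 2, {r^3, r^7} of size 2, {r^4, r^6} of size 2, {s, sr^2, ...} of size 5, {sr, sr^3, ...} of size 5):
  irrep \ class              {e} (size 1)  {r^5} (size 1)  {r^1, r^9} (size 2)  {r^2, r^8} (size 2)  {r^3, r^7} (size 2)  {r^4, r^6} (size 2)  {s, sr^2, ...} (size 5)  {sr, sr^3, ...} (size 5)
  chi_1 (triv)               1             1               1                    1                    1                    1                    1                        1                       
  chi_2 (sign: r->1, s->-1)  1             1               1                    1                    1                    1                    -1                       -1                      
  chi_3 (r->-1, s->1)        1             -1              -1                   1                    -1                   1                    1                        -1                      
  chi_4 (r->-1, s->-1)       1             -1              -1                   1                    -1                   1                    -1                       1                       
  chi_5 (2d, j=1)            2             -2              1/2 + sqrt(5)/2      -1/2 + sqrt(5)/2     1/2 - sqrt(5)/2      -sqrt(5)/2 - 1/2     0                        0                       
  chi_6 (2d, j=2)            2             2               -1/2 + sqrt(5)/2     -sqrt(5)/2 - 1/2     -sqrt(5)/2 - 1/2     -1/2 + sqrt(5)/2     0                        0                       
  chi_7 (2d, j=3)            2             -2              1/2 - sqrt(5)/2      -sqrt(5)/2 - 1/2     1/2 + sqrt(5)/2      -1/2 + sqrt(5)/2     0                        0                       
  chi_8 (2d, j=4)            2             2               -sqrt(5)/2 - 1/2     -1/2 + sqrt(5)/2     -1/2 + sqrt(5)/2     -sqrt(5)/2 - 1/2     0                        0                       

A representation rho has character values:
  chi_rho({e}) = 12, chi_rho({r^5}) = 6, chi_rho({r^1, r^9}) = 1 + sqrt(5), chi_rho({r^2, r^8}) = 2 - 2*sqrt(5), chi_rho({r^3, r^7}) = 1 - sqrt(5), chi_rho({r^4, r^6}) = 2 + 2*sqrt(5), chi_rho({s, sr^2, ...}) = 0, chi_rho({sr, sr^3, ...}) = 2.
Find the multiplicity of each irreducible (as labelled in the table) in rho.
Multiplicities: chi_1: 2, chi_2: 1, chi_3: 0, chi_4: 1, chi_5: 0, chi_6: 3, chi_7: 1, chi_8: 0.

Use <chi_rho, chi> = (1/|G|) sum_C |C| * chi_rho(C) * conj(chi(C)) with |G| = 20 for each irreducible chi in the table:
  <chi_rho, chi_1> = (1/20)[1*(12)*conj(1) + 1*(6)*conj(1) + 2*(1 + sqrt(5))*conj(1) + 2*(2 - 2*sqrt(5))*conj(1) + 2*(1 - sqrt(5))*conj(1) + 2*(2 + 2*sqrt(5))*conj(1) + 5*(0)*conj(1) + 5*(2)*conj(1)]
      = (1/20)[(12) + (6) + (2 + 2*sqrt(5)) + (4 - 4*sqrt(5)) + (2 - 2*sqrt(5)) + (4 + 4*sqrt(5)) + (0) + (10)] = 40/20 = 2
  <chi_rho, chi_2> = (1/20)[1*(12)*conj(1) + 1*(6)*conj(1) + 2*(1 + sqrt(5))*conj(1) + 2*(2 - 2*sqrt(5))*conj(1) + 2*(1 - sqrt(5))*conj(1) + 2*(2 + 2*sqrt(5))*conj(1) + 5*(0)*conj(-1) + 5*(2)*conj(-1)]
      = (1/20)[(12) + (6) + (2 + 2*sqrt(5)) + (4 - 4*sqrt(5)) + (2 - 2*sqrt(5)) + (4 + 4*sqrt(5)) + (0) + (-10)] = 20/20 = 1
  <chi_rho, chi_3> = (1/20)[1*(12)*conj(1) + 1*(6)*conj(-1) + 2*(1 + sqrt(5))*conj(-1) + 2*(2 - 2*sqrt(5))*conj(1) + 2*(1 - sqrt(5))*conj(-1) + 2*(2 + 2*sqrt(5))*conj(1) + 5*(0)*conj(1) + 5*(2)*conj(-1)]
      = (1/20)[(12) + (-6) + (-2*sqrt(5) - 2) + (4 - 4*sqrt(5)) + (-2 + 2*sqrt(5)) + (4 + 4*sqrt(5)) + (0) + (-10)] = 0/20 = 0
  <chi_rho, chi_4> = (1/20)[1*(12)*conj(1) + 1*(6)*conj(-1) + 2*(1 + sqrt(5))*conj(-1) + 2*(2 - 2*sqrt(5))*conj(1) + 2*(1 - sqrt(5))*conj(-1) + 2*(2 + 2*sqrt(5))*conj(1) + 5*(0)*conj(-1) + 5*(2)*conj(1)]
      = (1/20)[(12) + (-6) + (-2*sqrt(5) - 2) + (4 - 4*sqrt(5)) + (-2 + 2*sqrt(5)) + (4 + 4*sqrt(5)) + (0) + (10)] = 20/20 = 1
  <chi_rho, chi_5> = (1/20)[1*(12)*conj(2) + 1*(6)*conj(-2) + 2*(1 + sqrt(5))*conj(1/2 + sqrt(5)/2) + 2*(2 - 2*sqrt(5))*conj(-1/2 + sqrt(5)/2) + 2*(1 - sqrt(5))*conj(1/2 - sqrt(5)/2) + 2*(2 + 2*sqrt(5))*conj(-sqrt(5)/2 - 1/2) + 5*(0)*conj(0) + 5*(2)*conj(0)]
      = (1/20)[(24) + (-12) + (2*sqrt(5) + 6) + (-12 + 4*sqrt(5)) + (6 - 2*sqrt(5)) + (-12 - 4*sqrt(5)) + (0) + (0)] = 0/20 = 0
  <chi_rho, chi_6> = (1/20)[1*(12)*conj(2) + 1*(6)*conj(2) + 2*(1 + sqrt(5))*conj(-1/2 + sqrt(5)/2) + 2*(2 - 2*sqrt(5))*conj(-sqrt(5)/2 - 1/2) + 2*(1 - sqrt(5))*conj(-sqrt(5)/2 - 1/2) + 2*(2 + 2*sqrt(5))*conj(-1/2 + sqrt(5)/2) + 5*(0)*conj(0) + 5*(2)*conj(0)]
      = (1/20)[(24) + (12) + (4) + (8) + (4) + (8) + (0) + (0)] = 60/20 = 3
  <chi_rho, chi_7> = (1/20)[1*(12)*conj(2) + 1*(6)*conj(-2) + 2*(1 + sqrt(5))*conj(1/2 - sqrt(5)/2) + 2*(2 - 2*sqrt(5))*conj(-sqrt(5)/2 - 1/2) + 2*(1 - sqrt(5))*conj(1/2 + sqrt(5)/2) + 2*(2 + 2*sqrt(5))*conj(-1/2 + sqrt(5)/2) + 5*(0)*conj(0) + 5*(2)*conj(0)]
      = (1/20)[(24) + (-12) + (-4) + (8) + (-4) + (8) + (0) + (0)] = 20/20 = 1
  <chi_rho, chi_8> = (1/20)[1*(12)*conj(2) + 1*(6)*conj(2) + 2*(1 + sqrt(5))*conj(-sqrt(5)/2 - 1/2) + 2*(2 - 2*sqrt(5))*conj(-1/2 + sqrt(5)/2) + 2*(1 - sqrt(5))*conj(-1/2 + sqrt(5)/2) + 2*(2 + 2*sqrt(5))*conj(-sqrt(5)/2 - 1/2) + 5*(0)*conj(0) + 5*(2)*conj(0)]
      = (1/20)[(24) + (12) + (-6 - 2*sqrt(5)) + (-12 + 4*sqrt(5)) + (-6 + 2*sqrt(5)) + (-12 - 4*sqrt(5)) + (0) + (0)] = 0/20 = 0
Dimension check: dim(rho) = sum (mult * dim) = 2*1 + 1*1 + 0*1 + 1*1 + 0*2 + 3*2 + 1*2 + 0*2 = 12 = chi_rho(e) = 12.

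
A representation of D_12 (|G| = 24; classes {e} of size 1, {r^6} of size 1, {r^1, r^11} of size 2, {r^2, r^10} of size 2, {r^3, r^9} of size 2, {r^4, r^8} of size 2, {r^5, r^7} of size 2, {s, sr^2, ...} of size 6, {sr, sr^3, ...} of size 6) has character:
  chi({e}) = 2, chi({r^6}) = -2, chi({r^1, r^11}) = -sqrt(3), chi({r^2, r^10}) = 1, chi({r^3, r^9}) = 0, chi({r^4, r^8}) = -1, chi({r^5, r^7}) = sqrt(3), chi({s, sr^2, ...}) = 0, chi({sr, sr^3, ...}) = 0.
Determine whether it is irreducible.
Irreducible: <chi, chi> = 1.

<chi, chi> = (1/|G|) sum_C |C| * |chi(C)|^2 = (1/24)[1*|2|^2 + 1*|-2|^2 + 2*|-sqrt(3)|^2 + 2*|1|^2 + 2*|0|^2 + 2*|-1|^2 + 2*|sqrt(3)|^2 + 6*|0|^2 + 6*|0|^2]
  = (1/24)[(4) + (4) + (6) + (2) + (0) + (2) + (6) + (0) + (0)] = 24/24 = 1.
A character is irreducible iff <chi, chi> = 1, so this representation is irreducible.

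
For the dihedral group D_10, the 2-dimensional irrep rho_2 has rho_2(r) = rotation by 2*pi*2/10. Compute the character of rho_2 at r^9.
chi_{rho_2}(r^9) = 2*cos(2*pi*2*9/10) = -1/2 + sqrt(5)/2

Details: rho_2(r^9) is rotation by angle 2*pi*2*9/10, whose trace is 2*cos(2*pi*2*9/10) = -1/2 + sqrt(5)/2.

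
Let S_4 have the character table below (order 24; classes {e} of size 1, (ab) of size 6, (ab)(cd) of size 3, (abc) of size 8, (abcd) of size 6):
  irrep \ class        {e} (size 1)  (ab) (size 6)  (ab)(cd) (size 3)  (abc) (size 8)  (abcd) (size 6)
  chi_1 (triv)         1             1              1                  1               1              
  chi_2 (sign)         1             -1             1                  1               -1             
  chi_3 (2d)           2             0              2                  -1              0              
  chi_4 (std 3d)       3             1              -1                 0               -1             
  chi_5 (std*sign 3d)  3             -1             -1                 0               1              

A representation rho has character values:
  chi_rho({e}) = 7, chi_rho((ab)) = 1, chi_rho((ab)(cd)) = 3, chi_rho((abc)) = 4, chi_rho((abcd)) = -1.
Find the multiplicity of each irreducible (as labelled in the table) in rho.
Multiplicities: chi_1: 2, chi_2: 2, chi_3: 0, chi_4: 1, chi_5: 0.

Derivation: Use <chi_rho, chi> = (1/|G|) sum_C |C| * chi_rho(C) * conj(chi(C)) with |G| = 24 for each irreducible chi in the table:
  <chi_rho, chi_1> = (1/24)[1*(7)*conj(1) + 6*(1)*conj(1) + 3*(3)*conj(1) + 8*(4)*conj(1) + 6*(-1)*conj(1)]
      = (1/24)[(7) + (6) + (9) + (32) + (-6)] = 48/24 = 2
  <chi_rho, chi_2> = (1/24)[1*(7)*conj(1) + 6*(1)*conj(-1) + 3*(3)*conj(1) + 8*(4)*conj(1) + 6*(-1)*conj(-1)]
      = (1/24)[(7) + (-6) + (9) + (32) + (6)] = 48/24 = 2
  <chi_rho, chi_3> = (1/24)[1*(7)*conj(2) + 6*(1)*conj(0) + 3*(3)*conj(2) + 8*(4)*conj(-1) + 6*(-1)*conj(0)]
      = (1/24)[(14) + (0) + (18) + (-32) + (0)] = 0/24 = 0
  <chi_rho, chi_4> = (1/24)[1*(7)*conj(3) + 6*(1)*conj(1) + 3*(3)*conj(-1) + 8*(4)*conj(0) + 6*(-1)*conj(-1)]
      = (1/24)[(21) + (6) + (-9) + (0) + (6)] = 24/24 = 1
  <chi_rho, chi_5> = (1/24)[1*(7)*conj(3) + 6*(1)*conj(-1) + 3*(3)*conj(-1) + 8*(4)*conj(0) + 6*(-1)*conj(1)]
      = (1/24)[(21) + (-6) + (-9) + (0) + (-6)] = 0/24 = 0
Dimension check: dim(rho) = sum (mult * dim) = 2*1 + 2*1 + 0*2 + 1*3 + 0*3 = 7 = chi_rho(e) = 7.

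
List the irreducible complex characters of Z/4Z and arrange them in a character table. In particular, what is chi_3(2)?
Character table of Z/4Z (irreps indexed chi_0,...,chi_3 with chi_k(m) = zeta_4^(k*m), zeta_4 = exp(2*pi*i/4)):
  irrep \ class  {0} (size 1)  {1} (size 1)  {2} (size 1)  {3} (size 1)
  chi_0          1             1             1             1           
  chi_1          1             I             -1            -I          
  chi_2          1             -1            1             -1          
  chi_3          1             -I            -1            I           

Spot check: chi_3(2) = zeta_4^(3*2) = zeta_4^6 = -1.

Proof sketch: Z/4Z is abelian, so all 4 irreducible complex representations are 1-dimensional. They are given by chi_k(m) = zeta_4^(k*m) for k = 0,...,3. Row orthogonality: sum_m chi_k(m) conj(chi_l(m)) = 4 * [k = l].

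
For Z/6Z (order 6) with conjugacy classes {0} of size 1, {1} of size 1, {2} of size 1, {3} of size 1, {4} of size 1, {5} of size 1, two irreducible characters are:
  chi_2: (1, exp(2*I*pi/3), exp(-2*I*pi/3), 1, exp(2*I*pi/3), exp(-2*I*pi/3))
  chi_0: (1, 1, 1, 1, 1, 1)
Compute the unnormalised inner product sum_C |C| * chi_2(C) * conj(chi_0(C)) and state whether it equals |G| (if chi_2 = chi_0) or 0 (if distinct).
Sum = 0; so <chi_2, chi_0> = 0 (distinct irreducibles are orthogonal).

Why: Compute term by term over conjugacy classes (|C| * chi_2(C) * conj(chi_0(C))):
  1*(1)*conj(1) + 1*(exp(2*I*pi/3))*conj(1) + 1*(exp(-2*I*pi/3))*conj(1) + 1*(1)*conj(1) + 1*(exp(2*I*pi/3))*conj(1) + 1*(exp(-2*I*pi/3))*conj(1)
  = (1) + (exp(2*I*pi/3)) + (exp(-2*I*pi/3)) + (1) + (exp(2*I*pi/3)) + (exp(-2*I*pi/3))
  = 0.
(Exp terms are combined using exp(i*s)*conj(exp(i*t)) = exp(i*(s-t)), and sums of them are collapsed using the identity that for every m > 1 the m distinct m-th roots of unity sum to 0, e.g. 1 + exp(2*I*pi/3) + exp(-2*I*pi/3) = 0.)
Dividing by |G| = 6 gives 0/6 = 0, matching the row-orthogonality relation <chi_2, chi_0> = [chi_2 = chi_0].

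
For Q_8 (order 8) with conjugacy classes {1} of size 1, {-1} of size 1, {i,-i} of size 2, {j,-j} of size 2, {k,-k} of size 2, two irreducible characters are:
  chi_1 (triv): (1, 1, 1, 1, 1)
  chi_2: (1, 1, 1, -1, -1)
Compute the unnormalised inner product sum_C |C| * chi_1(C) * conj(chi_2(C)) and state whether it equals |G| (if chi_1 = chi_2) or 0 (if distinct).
Sum = 0; so <chi_1, chi_2> = 0 (distinct irreducibles are orthogonal).

Derivation: Compute term by term over conjugacy classes (|C| * chi_1(C) * conj(chi_2(C))):
  1*(1)*conj(1) + 1*(1)*conj(1) + 2*(1)*conj(1) + 2*(1)*conj(-1) + 2*(1)*conj(-1)
  = (1) + (1) + (2) + (-2) + (-2)
  = 0.
Dividing by |G| = 8 gives 0/8 = 0, matching the row-orthogonality relation <chi_1, chi_2> = [chi_1 = chi_2].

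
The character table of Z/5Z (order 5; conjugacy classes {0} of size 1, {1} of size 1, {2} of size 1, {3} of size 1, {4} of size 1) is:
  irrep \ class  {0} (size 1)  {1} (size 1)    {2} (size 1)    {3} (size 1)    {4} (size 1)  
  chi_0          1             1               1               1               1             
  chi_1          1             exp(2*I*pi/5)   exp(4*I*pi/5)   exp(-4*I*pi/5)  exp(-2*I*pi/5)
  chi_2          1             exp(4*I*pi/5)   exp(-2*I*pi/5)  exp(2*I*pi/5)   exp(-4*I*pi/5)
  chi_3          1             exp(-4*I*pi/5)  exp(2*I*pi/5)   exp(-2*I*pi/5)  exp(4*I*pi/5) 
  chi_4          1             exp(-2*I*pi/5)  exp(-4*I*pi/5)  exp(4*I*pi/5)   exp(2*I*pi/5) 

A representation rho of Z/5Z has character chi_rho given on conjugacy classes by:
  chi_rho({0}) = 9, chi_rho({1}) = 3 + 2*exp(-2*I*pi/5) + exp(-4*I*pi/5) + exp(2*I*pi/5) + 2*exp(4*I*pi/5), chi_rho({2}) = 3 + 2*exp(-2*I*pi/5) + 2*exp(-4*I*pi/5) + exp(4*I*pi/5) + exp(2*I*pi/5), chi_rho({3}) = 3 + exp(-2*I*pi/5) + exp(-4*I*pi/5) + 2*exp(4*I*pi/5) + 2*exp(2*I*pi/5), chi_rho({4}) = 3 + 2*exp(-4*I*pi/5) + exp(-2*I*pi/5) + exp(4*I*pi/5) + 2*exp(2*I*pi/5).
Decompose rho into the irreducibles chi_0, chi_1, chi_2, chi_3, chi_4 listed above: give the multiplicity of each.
Multiplicities: chi_0: 3, chi_1: 1, chi_2: 2, chi_3: 1, chi_4: 2.

Derivation: Use <chi_rho, chi> = (1/|G|) sum_C |C| * chi_rho(C) * conj(chi(C)) with |G| = 5 for each irreducible chi in the table:
  <chi_rho, chi_0> = (1/5)[1*(9)*conj(1) + 1*(3 + 2*exp(-2*I*pi/5) + exp(-4*I*pi/5) + exp(2*I*pi/5) + 2*exp(4*I*pi/5))*conj(1) + 1*(3 + 2*exp(-2*I*pi/5) + 2*exp(-4*I*pi/5) + exp(4*I*pi/5) + exp(2*I*pi/5))*conj(1) + 1*(3 + exp(-2*I*pi/5) + exp(-4*I*pi/5) + 2*exp(4*I*pi/5) + 2*exp(2*I*pi/5))*conj(1) + 1*(3 + 2*exp(-4*I*pi/5) + exp(-2*I*pi/5) + exp(4*I*pi/5) + 2*exp(2*I*pi/5))*conj(1)]
      = (1/5)[(9) + (3 + 2*exp(-2*I*pi/5) + exp(-4*I*pi/5) + exp(2*I*pi/5) + 2*exp(4*I*pi/5)) + (3 + 2*exp(-2*I*pi/5) + 2*exp(-4*I*pi/5) + exp(4*I*pi/5) + exp(2*I*pi/5)) + (3 + exp(-2*I*pi/5) + exp(-4*I*pi/5) + 2*exp(4*I*pi/5) + 2*exp(2*I*pi/5)) + (3 + 2*exp(-4*I*pi/5) + exp(-2*I*pi/5) + exp(4*I*pi/5) + 2*exp(2*I*pi/5))] = 15/5 = 3
  <chi_rho, chi_1> = (1/5)[1*(9)*conj(1) + 1*(3 + 2*exp(-2*I*pi/5) + exp(-4*I*pi/5) + exp(2*I*pi/5) + 2*exp(4*I*pi/5))*conj(exp(2*I*pi/5)) + 1*(3 + 2*exp(-2*I*pi/5) + 2*exp(-4*I*pi/5) + exp(4*I*pi/5) + exp(2*I*pi/5))*conj(exp(4*I*pi/5)) + 1*(3 + exp(-2*I*pi/5) + exp(-4*I*pi/5) + 2*exp(4*I*pi/5) + 2*exp(2*I*pi/5))*conj(exp(-4*I*pi/5)) + 1*(3 + 2*exp(-4*I*pi/5) + exp(-2*I*pi/5) + exp(4*I*pi/5) + 2*exp(2*I*pi/5))*conj(exp(-2*I*pi/5))]
      = (1/5)[(9) + (1 + 3*exp(-2*I*pi/5) + 2*exp(-4*I*pi/5) + exp(4*I*pi/5) + 2*exp(2*I*pi/5)) + (1 + 3*exp(-4*I*pi/5) + exp(-2*I*pi/5) + 2*exp(4*I*pi/5) + 2*exp(2*I*pi/5)) + (1 + 2*exp(-2*I*pi/5) + 2*exp(-4*I*pi/5) + exp(2*I*pi/5) + 3*exp(4*I*pi/5)) + (1 + 2*exp(-2*I*pi/5) + exp(-4*I*pi/5) + 2*exp(4*I*pi/5) + 3*exp(2*I*pi/5))] = 5/5 = 1
  <chi_rho, chi_2> = (1/5)[1*(9)*conj(1) + 1*(3 + 2*exp(-2*I*pi/5) + exp(-4*I*pi/5) + exp(2*I*pi/5) + 2*exp(4*I*pi/5))*conj(exp(4*I*pi/5)) + 1*(3 + 2*exp(-2*I*pi/5) + 2*exp(-4*I*pi/5) + exp(4*I*pi/5) + exp(2*I*pi/5))*conj(exp(-2*I*pi/5)) + 1*(3 + exp(-2*I*pi/5) + exp(-4*I*pi/5) + 2*exp(4*I*pi/5) + 2*exp(2*I*pi/5))*conj(exp(2*I*pi/5)) + 1*(3 + 2*exp(-4*I*pi/5) + exp(-2*I*pi/5) + exp(4*I*pi/5) + 2*exp(2*I*pi/5))*conj(exp(-4*I*pi/5))]
      = (1/5)[(9) + (2 + 3*exp(-4*I*pi/5) + exp(-2*I*pi/5) + exp(2*I*pi/5) + 2*exp(4*I*pi/5)) + (2 + 2*exp(-2*I*pi/5) + exp(-4*I*pi/5) + exp(4*I*pi/5) + 3*exp(2*I*pi/5)) + (2 + 3*exp(-2*I*pi/5) + exp(-4*I*pi/5) + exp(4*I*pi/5) + 2*exp(2*I*pi/5)) + (2 + 2*exp(-4*I*pi/5) + exp(-2*I*pi/5) + exp(2*I*pi/5) + 3*exp(4*I*pi/5))] = 10/5 = 2
  <chi_rho, chi_3> = (1/5)[1*(9)*conj(1) + 1*(3 + 2*exp(-2*I*pi/5) + exp(-4*I*pi/5) + exp(2*I*pi/5) + 2*exp(4*I*pi/5))*conj(exp(-4*I*pi/5)) + 1*(3 + 2*exp(-2*I*pi/5) + 2*exp(-4*I*pi/5) + exp(4*I*pi/5) + exp(2*I*pi/5))*conj(exp(2*I*pi/5)) + 1*(3 + exp(-2*I*pi/5) + exp(-4*I*pi/5) + 2*exp(4*I*pi/5) + 2*exp(2*I*pi/5))*conj(exp(-2*I*pi/5)) + 1*(3 + 2*exp(-4*I*pi/5) + exp(-2*I*pi/5) + exp(4*I*pi/5) + 2*exp(2*I*pi/5))*conj(exp(4*I*pi/5))]
      = (1/5)[(9) + (1 + 2*exp(-2*I*pi/5) + exp(-4*I*pi/5) + 3*exp(4*I*pi/5) + 2*exp(2*I*pi/5)) + (1 + 3*exp(-2*I*pi/5) + 2*exp(-4*I*pi/5) + exp(2*I*pi/5) + 2*exp(4*I*pi/5)) + (1 + 2*exp(-4*I*pi/5) + exp(-2*I*pi/5) + 2*exp(4*I*pi/5) + 3*exp(2*I*pi/5)) + (1 + 2*exp(-2*I*pi/5) + 3*exp(-4*I*pi/5) + exp(4*I*pi/5) + 2*exp(2*I*pi/5))] = 5/5 = 1
  <chi_rho, chi_4> = (1/5)[1*(9)*conj(1) + 1*(3 + 2*exp(-2*I*pi/5) + exp(-4*I*pi/5) + exp(2*I*pi/5) + 2*exp(4*I*pi/5))*conj(exp(-2*I*pi/5)) + 1*(3 + 2*exp(-2*I*pi/5) + 2*exp(-4*I*pi/5) + exp(4*I*pi/5) + exp(2*I*pi/5))*conj(exp(-4*I*pi/5)) + 1*(3 + exp(-2*I*pi/5) + exp(-4*I*pi/5) + 2*exp(4*I*pi/5) + 2*exp(2*I*pi/5))*conj(exp(4*I*pi/5)) + 1*(3 + 2*exp(-4*I*pi/5) + exp(-2*I*pi/5) + exp(4*I*pi/5) + 2*exp(2*I*pi/5))*conj(exp(2*I*pi/5))]
      = (1/5)[(9) + (2 + 2*exp(-4*I*pi/5) + exp(-2*I*pi/5) + exp(4*I*pi/5) + 3*exp(2*I*pi/5)) + (2 + exp(-2*I*pi/5) + exp(-4*I*pi/5) + 3*exp(4*I*pi/5) + 2*exp(2*I*pi/5)) + (2 + 2*exp(-2*I*pi/5) + 3*exp(-4*I*pi/5) + exp(4*I*pi/5) + exp(2*I*pi/5)) + (2 + 3*exp(-2*I*pi/5) + exp(-4*I*pi/5) + exp(2*I*pi/5) + 2*exp(4*I*pi/5))] = 10/5 = 2
(Exp terms are combined using exp(i*s)*conj(exp(i*t)) = exp(i*(s-t)), and sums of them are collapsed using the identity that for every m > 1 the m distinct m-th roots of unity sum to 0, e.g. 1 + exp(2*I*pi/3) + exp(-2*I*pi/3) = 0.)
Dimension check: dim(rho) = sum (mult * dim) = 3*1 + 1*1 + 2*1 + 1*1 + 2*1 = 9 = chi_rho(e) = 9.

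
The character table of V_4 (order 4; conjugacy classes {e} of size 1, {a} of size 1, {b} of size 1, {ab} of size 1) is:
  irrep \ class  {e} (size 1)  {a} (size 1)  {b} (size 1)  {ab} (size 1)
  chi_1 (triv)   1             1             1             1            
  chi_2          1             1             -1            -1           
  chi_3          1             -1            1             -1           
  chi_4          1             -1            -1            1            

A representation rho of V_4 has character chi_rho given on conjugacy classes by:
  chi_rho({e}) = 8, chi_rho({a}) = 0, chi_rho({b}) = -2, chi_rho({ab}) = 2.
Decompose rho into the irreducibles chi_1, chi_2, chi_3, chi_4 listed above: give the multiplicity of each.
Multiplicities: chi_1: 2, chi_2: 2, chi_3: 1, chi_4: 3.

Explanation: Use <chi_rho, chi> = (1/|G|) sum_C |C| * chi_rho(C) * conj(chi(C)) with |G| = 4 for each irreducible chi in the table:
  <chi_rho, chi_1> = (1/4)[1*(8)*conj(1) + 1*(0)*conj(1) + 1*(-2)*conj(1) + 1*(2)*conj(1)]
      = (1/4)[(8) + (0) + (-2) + (2)] = 8/4 = 2
  <chi_rho, chi_2> = (1/4)[1*(8)*conj(1) + 1*(0)*conj(1) + 1*(-2)*conj(-1) + 1*(2)*conj(-1)]
      = (1/4)[(8) + (0) + (2) + (-2)] = 8/4 = 2
  <chi_rho, chi_3> = (1/4)[1*(8)*conj(1) + 1*(0)*conj(-1) + 1*(-2)*conj(1) + 1*(2)*conj(-1)]
      = (1/4)[(8) + (0) + (-2) + (-2)] = 4/4 = 1
  <chi_rho, chi_4> = (1/4)[1*(8)*conj(1) + 1*(0)*conj(-1) + 1*(-2)*conj(-1) + 1*(2)*conj(1)]
      = (1/4)[(8) + (0) + (2) + (2)] = 12/4 = 3
Dimension check: dim(rho) = sum (mult * dim) = 2*1 + 2*1 + 1*1 + 3*1 = 8 = chi_rho(e) = 8.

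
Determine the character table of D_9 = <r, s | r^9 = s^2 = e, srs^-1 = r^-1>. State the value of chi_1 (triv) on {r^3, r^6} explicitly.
Conjugacy classes: {e} of size 1, {r^1, r^8} of size 2, {r^2, r^7} of size 2, {r^3, r^6} of size 2, {r^4, r^5} of size 2, {s, sr, ..., sr^8} of size 9.
Character table:
  irrep \ class              {e} (size 1)  {r^1, r^8} (size 2)  {r^2, r^7} (size 2)  {r^3, r^6} (size 2)  {r^4, r^5} (size 2)  {s, sr, ..., sr^8} (size 9)
  chi_1 (triv)               1             1                    1                    1                    1                    1                          
  chi_2 (sign: r->1, s->-1)  1             1                    1                    1                    1                    -1                         
  chi_3 (2d, j=1)            2             2*cos(2*pi/9)        2*cos(4*pi/9)        -1                   -2*cos(pi/9)         0                          
  chi_4 (2d, j=2)            2             2*cos(4*pi/9)        -2*cos(pi/9)         -1                   2*cos(2*pi/9)        0                          
  chi_5 (2d, j=3)            2             -1                   -1                   2                    -1                   0                          
  chi_6 (2d, j=4)            2             -2*cos(pi/9)         2*cos(2*pi/9)        -1                   2*cos(4*pi/9)        0                          

Spot check: chi_1 (triv) on {r^3, r^6} = 1.

Justification: D_9 has order 2*9 = 18 with 6 conjugacy classes, hence 6 irreducibles. Sum of squared dims 1 + 1 + 4 + 4 + 4 + 4 = 18 = |G|. Linear characters come from the abelianisation; the 2-dimensional irreps have character r^k -> 2*cos(2*pi*j*k/9), reflections -> 0.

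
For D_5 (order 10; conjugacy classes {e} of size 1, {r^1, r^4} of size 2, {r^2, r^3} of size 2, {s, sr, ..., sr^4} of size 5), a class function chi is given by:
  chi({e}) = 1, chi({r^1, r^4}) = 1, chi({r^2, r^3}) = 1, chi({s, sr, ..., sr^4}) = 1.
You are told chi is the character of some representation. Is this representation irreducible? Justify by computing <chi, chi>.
Irreducible: <chi, chi> = 1.

Explanation: <chi, chi> = (1/|G|) sum_C |C| * |chi(C)|^2 = (1/10)[1*|1|^2 + 2*|1|^2 + 2*|1|^2 + 5*|1|^2]
  = (1/10)[(1) + (2) + (2) + (5)] = 10/10 = 1.
A character is irreducible iff <chi, chi> = 1, so this representation is irreducible.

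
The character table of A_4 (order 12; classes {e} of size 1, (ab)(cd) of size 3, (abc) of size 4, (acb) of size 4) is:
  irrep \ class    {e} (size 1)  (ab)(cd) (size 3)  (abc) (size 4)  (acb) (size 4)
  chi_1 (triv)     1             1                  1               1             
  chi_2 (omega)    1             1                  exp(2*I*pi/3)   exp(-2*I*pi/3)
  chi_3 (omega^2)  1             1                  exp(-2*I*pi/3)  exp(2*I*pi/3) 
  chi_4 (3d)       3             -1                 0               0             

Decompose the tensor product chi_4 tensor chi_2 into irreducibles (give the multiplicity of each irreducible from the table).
chi_4 tensor chi_2 = chi_4 (all other irreducibles have multiplicity 0).

Solution. The character of a tensor product is the pointwise product (chi_4 * chi_2)(C) = chi_4(C) * chi_2(C):
  {e}: (3)*(1), (ab)(cd): (-1)*(1), (abc): (0)*(exp(2*I*pi/3)), (acb): (0)*(exp(-2*I*pi/3))
so (chi_4 * chi_2) takes values
  {e} -> 3, (ab)(cd) -> -1, (abc) -> 0, (acb) -> 0.
Now take the inner product of this character with each irreducible chi from the table, <chi_4*chi_2, chi> = (1/12) sum_C |C| (chi_4*chi_2)(C) conj(chi(C)):
  <chi_4*chi_2, chi_1> = (1/12)[1*(3)*conj(1) + 3*(-1)*conj(1) + 4*(0)*conj(1) + 4*(0)*conj(1)]
      = (1/12)[(3) + (-3) + (0) + (0)] = 0/12 = 0
  <chi_4*chi_2, chi_2> = (1/12)[1*(3)*conj(1) + 3*(-1)*conj(1) + 4*(0)*conj(exp(2*I*pi/3)) + 4*(0)*conj(exp(-2*I*pi/3))]
      = (1/12)[(3) + (-3) + (0) + (0)] = 0/12 = 0
  <chi_4*chi_2, chi_3> = (1/12)[1*(3)*conj(1) + 3*(-1)*conj(1) + 4*(0)*conj(exp(-2*I*pi/3)) + 4*(0)*conj(exp(2*I*pi/3))]
      = (1/12)[(3) + (-3) + (0) + (0)] = 0/12 = 0
  <chi_4*chi_2, chi_4> = (1/12)[1*(3)*conj(3) + 3*(-1)*conj(-1) + 4*(0)*conj(0) + 4*(0)*conj(0)]
      = (1/12)[(9) + (3) + (0) + (0)] = 12/12 = 1
(Exp terms are combined using exp(i*s)*conj(exp(i*t)) = exp(i*(s-t)), and sums of them are collapsed using the identity that for every m > 1 the m distinct m-th roots of unity sum to 0, e.g. 1 + exp(2*I*pi/3) + exp(-2*I*pi/3) = 0.)
Hence the multiplicities are chi_4: 1. Dimension check: dim(chi_4)*dim(chi_2) = 3*1 = 3 and sum (mult * dim) = 1*3 = 3.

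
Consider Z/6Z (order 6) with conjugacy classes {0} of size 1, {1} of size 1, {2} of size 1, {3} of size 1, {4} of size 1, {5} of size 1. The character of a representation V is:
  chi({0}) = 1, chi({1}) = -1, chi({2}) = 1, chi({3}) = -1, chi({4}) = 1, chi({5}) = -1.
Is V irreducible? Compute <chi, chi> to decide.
Irreducible: <chi, chi> = 1.

Why: <chi, chi> = (1/|G|) sum_C |C| * |chi(C)|^2 = (1/6)[1*|1|^2 + 1*|-1|^2 + 1*|1|^2 + 1*|-1|^2 + 1*|1|^2 + 1*|-1|^2]
  = (1/6)[(1) + (1) + (1) + (1) + (1) + (1)] = 6/6 = 1.
(Exp terms are combined using exp(i*s)*conj(exp(i*t)) = exp(i*(s-t)), and sums of them are collapsed using the identity that for every m > 1 the m distinct m-th roots of unity sum to 0, e.g. 1 + exp(2*I*pi/3) + exp(-2*I*pi/3) = 0.)
A character is irreducible iff <chi, chi> = 1, so this representation is irreducible.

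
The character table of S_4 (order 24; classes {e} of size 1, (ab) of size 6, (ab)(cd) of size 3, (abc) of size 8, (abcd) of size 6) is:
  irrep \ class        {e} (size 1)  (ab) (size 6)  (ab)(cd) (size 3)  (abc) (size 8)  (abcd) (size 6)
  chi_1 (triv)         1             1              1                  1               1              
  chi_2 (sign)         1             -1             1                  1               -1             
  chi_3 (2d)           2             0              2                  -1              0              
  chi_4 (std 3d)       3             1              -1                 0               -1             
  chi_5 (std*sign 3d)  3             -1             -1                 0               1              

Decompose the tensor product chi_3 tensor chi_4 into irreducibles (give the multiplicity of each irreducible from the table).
chi_3 tensor chi_4 = chi_4 + chi_5 (all other irreducibles have multiplicity 0).

Derivation: The character of a tensor product is the pointwise product (chi_3 * chi_4)(C) = chi_3(C) * chi_4(C):
  {e}: (2)*(3), (ab): (0)*(1), (ab)(cd): (2)*(-1), (abc): (-1)*(0), (abcd): (0)*(-1)
so (chi_3 * chi_4) takes values
  {e} -> 6, (ab) -> 0, (ab)(cd) -> -2, (abc) -> 0, (abcd) -> 0.
Now take the inner product of this character with each irreducible chi from the table, <chi_3*chi_4, chi> = (1/24) sum_C |C| (chi_3*chi_4)(C) conj(chi(C)):
  <chi_3*chi_4, chi_1> = (1/24)[1*(6)*conj(1) + 6*(0)*conj(1) + 3*(-2)*conj(1) + 8*(0)*conj(1) + 6*(0)*conj(1)]
      = (1/24)[(6) + (0) + (-6) + (0) + (0)] = 0/24 = 0
  <chi_3*chi_4, chi_2> = (1/24)[1*(6)*conj(1) + 6*(0)*conj(-1) + 3*(-2)*conj(1) + 8*(0)*conj(1) + 6*(0)*conj(-1)]
      = (1/24)[(6) + (0) + (-6) + (0) + (0)] = 0/24 = 0
  <chi_3*chi_4, chi_3> = (1/24)[1*(6)*conj(2) + 6*(0)*conj(0) + 3*(-2)*conj(2) + 8*(0)*conj(-1) + 6*(0)*conj(0)]
      = (1/24)[(12) + (0) + (-12) + (0) + (0)] = 0/24 = 0
  <chi_3*chi_4, chi_4> = (1/24)[1*(6)*conj(3) + 6*(0)*conj(1) + 3*(-2)*conj(-1) + 8*(0)*conj(0) + 6*(0)*conj(-1)]
      = (1/24)[(18) + (0) + (6) + (0) + (0)] = 24/24 = 1
  <chi_3*chi_4, chi_5> = (1/24)[1*(6)*conj(3) + 6*(0)*conj(-1) + 3*(-2)*conj(-1) + 8*(0)*conj(0) + 6*(0)*conj(1)]
      = (1/24)[(18) + (0) + (6) + (0) + (0)] = 24/24 = 1
Hence the multiplicities are chi_4: 1, chi_5: 1. Dimension check: dim(chi_3)*dim(chi_4) = 2*3 = 6 and sum (mult * dim) = 1*3 + 1*3 = 6.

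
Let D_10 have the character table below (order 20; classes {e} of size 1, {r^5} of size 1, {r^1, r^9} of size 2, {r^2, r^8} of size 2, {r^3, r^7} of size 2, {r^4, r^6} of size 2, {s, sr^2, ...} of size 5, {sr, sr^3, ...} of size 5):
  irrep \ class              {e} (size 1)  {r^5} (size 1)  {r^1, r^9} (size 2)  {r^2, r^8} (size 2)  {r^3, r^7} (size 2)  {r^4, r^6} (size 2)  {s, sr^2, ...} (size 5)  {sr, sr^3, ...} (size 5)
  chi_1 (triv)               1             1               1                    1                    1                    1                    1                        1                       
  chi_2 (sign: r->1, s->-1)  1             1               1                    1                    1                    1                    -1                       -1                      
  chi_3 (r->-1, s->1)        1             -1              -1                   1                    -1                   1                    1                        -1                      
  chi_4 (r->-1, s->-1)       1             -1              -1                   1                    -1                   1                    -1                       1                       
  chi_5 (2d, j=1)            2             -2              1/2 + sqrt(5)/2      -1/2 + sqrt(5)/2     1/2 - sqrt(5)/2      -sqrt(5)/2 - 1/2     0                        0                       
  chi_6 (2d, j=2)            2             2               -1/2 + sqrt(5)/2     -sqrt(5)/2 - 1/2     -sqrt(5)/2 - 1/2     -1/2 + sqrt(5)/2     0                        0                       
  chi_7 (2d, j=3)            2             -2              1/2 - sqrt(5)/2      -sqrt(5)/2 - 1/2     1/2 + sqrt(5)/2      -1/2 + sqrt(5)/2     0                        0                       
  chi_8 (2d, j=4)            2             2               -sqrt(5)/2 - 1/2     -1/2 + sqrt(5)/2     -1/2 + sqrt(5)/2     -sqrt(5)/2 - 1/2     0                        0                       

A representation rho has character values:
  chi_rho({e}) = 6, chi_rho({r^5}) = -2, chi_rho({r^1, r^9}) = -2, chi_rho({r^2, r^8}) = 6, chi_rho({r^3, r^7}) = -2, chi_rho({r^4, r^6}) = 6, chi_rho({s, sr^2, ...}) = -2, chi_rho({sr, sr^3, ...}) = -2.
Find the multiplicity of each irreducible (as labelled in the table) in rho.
Multiplicities: chi_1: 0, chi_2: 2, chi_3: 2, chi_4: 2, chi_5: 0, chi_6: 0, chi_7: 0, chi_8: 0.

Why: Use <chi_rho, chi> = (1/|G|) sum_C |C| * chi_rho(C) * conj(chi(C)) with |G| = 20 for each irreducible chi in the table:
  <chi_rho, chi_1> = (1/20)[1*(6)*conj(1) + 1*(-2)*conj(1) + 2*(-2)*conj(1) + 2*(6)*conj(1) + 2*(-2)*conj(1) + 2*(6)*conj(1) + 5*(-2)*conj(1) + 5*(-2)*conj(1)]
      = (1/20)[(6) + (-2) + (-4) + (12) + (-4) + (12) + (-10) + (-10)] = 0/20 = 0
  <chi_rho, chi_2> = (1/20)[1*(6)*conj(1) + 1*(-2)*conj(1) + 2*(-2)*conj(1) + 2*(6)*conj(1) + 2*(-2)*conj(1) + 2*(6)*conj(1) + 5*(-2)*conj(-1) + 5*(-2)*conj(-1)]
      = (1/20)[(6) + (-2) + (-4) + (12) + (-4) + (12) + (10) + (10)] = 40/20 = 2
  <chi_rho, chi_3> = (1/20)[1*(6)*conj(1) + 1*(-2)*conj(-1) + 2*(-2)*conj(-1) + 2*(6)*conj(1) + 2*(-2)*conj(-1) + 2*(6)*conj(1) + 5*(-2)*conj(1) + 5*(-2)*conj(-1)]
      = (1/20)[(6) + (2) + (4) + (12) + (4) + (12) + (-10) + (10)] = 40/20 = 2
  <chi_rho, chi_4> = (1/20)[1*(6)*conj(1) + 1*(-2)*conj(-1) + 2*(-2)*conj(-1) + 2*(6)*conj(1) + 2*(-2)*conj(-1) + 2*(6)*conj(1) + 5*(-2)*conj(-1) + 5*(-2)*conj(1)]
      = (1/20)[(6) + (2) + (4) + (12) + (4) + (12) + (10) + (-10)] = 40/20 = 2
  <chi_rho, chi_5> = (1/20)[1*(6)*conj(2) + 1*(-2)*conj(-2) + 2*(-2)*conj(1/2 + sqrt(5)/2) + 2*(6)*conj(-1/2 + sqrt(5)/2) + 2*(-2)*conj(1/2 - sqrt(5)/2) + 2*(6)*conj(-sqrt(5)/2 - 1/2) + 5*(-2)*conj(0) + 5*(-2)*conj(0)]
      = (1/20)[(12) + (4) + (-2*sqrt(5) - 2) + (-6 + 6*sqrt(5)) + (-2 + 2*sqrt(5)) + (-6*sqrt(5) - 6) + (0) + (0)] = 0/20 = 0
  <chi_rho, chi_6> = (1/20)[1*(6)*conj(2) + 1*(-2)*conj(2) + 2*(-2)*conj(-1/2 + sqrt(5)/2) + 2*(6)*conj(-sqrt(5)/2 - 1/2) + 2*(-2)*conj(-sqrt(5)/2 - 1/2) + 2*(6)*conj(-1/2 + sqrt(5)/2) + 5*(-2)*conj(0) + 5*(-2)*conj(0)]
      = (1/20)[(12) + (-4) + (2 - 2*sqrt(5)) + (-6*sqrt(5) - 6) + (2 + 2*sqrt(5)) + (-6 + 6*sqrt(5)) + (0) + (0)] = 0/20 = 0
  <chi_rho, chi_7> = (1/20)[1*(6)*conj(2) + 1*(-2)*conj(-2) + 2*(-2)*conj(1/2 - sqrt(5)/2) + 2*(6)*conj(-sqrt(5)/2 - 1/2) + 2*(-2)*conj(1/2 + sqrt(5)/2) + 2*(6)*conj(-1/2 + sqrt(5)/2) + 5*(-2)*conj(0) + 5*(-2)*conj(0)]
      = (1/20)[(12) + (4) + (-2 + 2*sqrt(5)) + (-6*sqrt(5) - 6) + (-2*sqrt(5) - 2) + (-6 + 6*sqrt(5)) + (0) + (0)] = 0/20 = 0
  <chi_rho, chi_8> = (1/20)[1*(6)*conj(2) + 1*(-2)*conj(2) + 2*(-2)*conj(-sqrt(5)/2 - 1/2) + 2*(6)*conj(-1/2 + sqrt(5)/2) + 2*(-2)*conj(-1/2 + sqrt(5)/2) + 2*(6)*conj(-sqrt(5)/2 - 1/2) + 5*(-2)*conj(0) + 5*(-2)*conj(0)]
      = (1/20)[(12) + (-4) + (2 + 2*sqrt(5)) + (-6 + 6*sqrt(5)) + (2 - 2*sqrt(5)) + (-6*sqrt(5) - 6) + (0) + (0)] = 0/20 = 0
Dimension check: dim(rho) = sum (mult * dim) = 0*1 + 2*1 + 2*1 + 2*1 + 0*2 + 0*2 + 0*2 + 0*2 = 6 = chi_rho(e) = 6.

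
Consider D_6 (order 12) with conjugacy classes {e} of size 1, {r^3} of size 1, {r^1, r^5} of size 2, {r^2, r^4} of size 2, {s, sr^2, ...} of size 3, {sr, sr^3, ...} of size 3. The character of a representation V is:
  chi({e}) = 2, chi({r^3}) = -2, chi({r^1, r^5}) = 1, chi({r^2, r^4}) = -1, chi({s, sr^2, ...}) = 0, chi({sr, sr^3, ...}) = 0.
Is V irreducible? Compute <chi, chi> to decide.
Irreducible: <chi, chi> = 1.

Explanation: <chi, chi> = (1/|G|) sum_C |C| * |chi(C)|^2 = (1/12)[1*|2|^2 + 1*|-2|^2 + 2*|1|^2 + 2*|-1|^2 + 3*|0|^2 + 3*|0|^2]
  = (1/12)[(4) + (4) + (2) + (2) + (0) + (0)] = 12/12 = 1.
A character is irreducible iff <chi, chi> = 1, so this representation is irreducible.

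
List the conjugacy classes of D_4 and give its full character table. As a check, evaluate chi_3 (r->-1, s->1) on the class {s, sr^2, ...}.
Conjugacy classes: {e} of size 1, {r^2} of size 1, {r^1, r^3} of size 2, {s, sr^2, ...} of size 2, {sr, sr^3, ...} of size 2.
Character table:
  irrep \ class              {e} (size 1)  {r^2} (size 1)  {r^1, r^3} (size 2)  {s, sr^2, ...} (size 2)  {sr, sr^3, ...} (size 2)
  chi_1 (triv)               1             1               1                    1                        1                       
  chi_2 (sign: r->1, s->-1)  1             1               1                    -1                       -1                      
  chi_3 (r->-1, s->1)        1             1               -1                   1                        -1                      
  chi_4 (r->-1, s->-1)       1             1               -1                   -1                       1                       
  chi_5 (2d, j=1)            2             -2              0                    0                        0                       

Spot check: chi_3 (r->-1, s->1) on {s, sr^2, ...} = 1.

D_4 has order 2*4 = 8 with 5 conjugacy classes, hence 5 irreducibles. Sum of squared dims 1 + 1 + 1 + 1 + 4 = 8 = |G|. Linear characters come from the abelianisation; the 2-dimensional irreps have character r^k -> 2*cos(2*pi*j*k/4), reflections -> 0.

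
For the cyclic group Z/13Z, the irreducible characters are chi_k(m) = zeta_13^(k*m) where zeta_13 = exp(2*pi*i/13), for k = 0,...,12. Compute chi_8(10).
chi_8(10) = zeta_13^80 = exp(4*I*pi/13)

Derivation: chi_8(10) = zeta_13^(8*10) = zeta_13^80. Since zeta_13^13 = 1, this equals zeta_13^2 = exp(2*pi*i*2/13) = exp(4*I*pi/13).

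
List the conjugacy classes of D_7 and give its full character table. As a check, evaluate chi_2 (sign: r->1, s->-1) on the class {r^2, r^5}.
Conjugacy classes: {e} of size 1, {r^1, r^6} of size 2, {r^2, r^5} of size 2, {r^3, r^4} of size 2, {s, sr, ..., sr^6} of size 7.
Character table:
  irrep \ class              {e} (size 1)  {r^1, r^6} (size 2)  {r^2, r^5} (size 2)  {r^3, r^4} (size 2)  {s, sr, ..., sr^6} (size 7)
  chi_1 (triv)               1             1                    1                    1                    1                          
  chi_2 (sign: r->1, s->-1)  1             1                    1                    1                    -1                         
  chi_3 (2d, j=1)            2             2*cos(2*pi/7)        -2*cos(3*pi/7)       -2*cos(pi/7)         0                          
  chi_4 (2d, j=2)            2             -2*cos(3*pi/7)       -2*cos(pi/7)         2*cos(2*pi/7)        0                          
  chi_5 (2d, j=3)            2             -2*cos(pi/7)         2*cos(2*pi/7)        -2*cos(3*pi/7)       0                          

Spot check: chi_2 (sign: r->1, s->-1) on {r^2, r^5} = 1.

Why: D_7 has order 2*7 = 14 with 5 conjugacy classes, hence 5 irreducibles. Sum of squared dims 1 + 1 + 4 + 4 + 4 = 14 = |G|. Linear characters come from the abelianisation; the 2-dimensional irreps have character r^k -> 2*cos(2*pi*j*k/7), reflections -> 0.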